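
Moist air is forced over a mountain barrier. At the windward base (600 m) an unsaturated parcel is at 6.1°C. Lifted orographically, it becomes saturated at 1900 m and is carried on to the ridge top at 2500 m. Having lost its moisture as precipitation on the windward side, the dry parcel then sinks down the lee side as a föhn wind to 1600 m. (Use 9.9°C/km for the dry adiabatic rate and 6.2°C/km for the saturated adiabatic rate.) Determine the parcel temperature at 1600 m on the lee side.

-1.58°C

Dry to 1900 m: -9.9 × 1.3 km = -12.87°C, so T = -6.77°C.
Saturated to 2500 m: -6.2 × 0.6 km = -3.72°C, so T = -10.49°C.
Dry descent to 1600 m: +9.9 × 0.9 km = +8.91°C, so T = -1.58°C.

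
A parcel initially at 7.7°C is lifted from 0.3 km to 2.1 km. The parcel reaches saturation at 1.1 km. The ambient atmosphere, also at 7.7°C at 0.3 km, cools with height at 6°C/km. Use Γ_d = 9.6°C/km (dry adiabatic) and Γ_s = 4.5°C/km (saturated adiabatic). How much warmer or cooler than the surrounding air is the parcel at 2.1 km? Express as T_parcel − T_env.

-1.38°C (parcel cooler than environment)

Parcel:
  300 → 1100 m (dry, 9.6°C/km): ΔT = -9.6 × 0.8 = -7.68°C → T = 0.02°C
  1100 → 2100 m (saturated, 4.5°C/km): ΔT = -4.5 × 1 = -4.5°C → T = -4.48°C
Environment:
  300 → 2100 m (environment, 6°C/km): ΔT = -6 × 1.8 = -10.8°C → T = -3.1°C
T_parcel − T_env = -4.48 − (-3.1) = -1.38°C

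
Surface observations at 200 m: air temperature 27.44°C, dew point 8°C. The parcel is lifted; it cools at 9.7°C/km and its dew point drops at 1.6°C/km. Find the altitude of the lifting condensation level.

T and T_d converge at 9.7 − 1.6 = 8.1°C per km
Height above start = (27.44 − 8) / 8.1 = 2.4 km
LCL altitude = 200 m + 2400 m = 2600 m

2600 m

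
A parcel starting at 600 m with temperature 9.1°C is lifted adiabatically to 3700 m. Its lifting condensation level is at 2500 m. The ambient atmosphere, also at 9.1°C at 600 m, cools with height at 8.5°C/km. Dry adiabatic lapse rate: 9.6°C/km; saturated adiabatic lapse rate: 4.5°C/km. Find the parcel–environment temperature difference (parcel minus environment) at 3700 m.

Parcel:
  600–2500 m, dry: Δz = 1.9 km ⇒ ΔT = -18.24°C; T = -9.14°C
  2500–3700 m, saturated: Δz = 1.2 km ⇒ ΔT = -5.4°C; T = -14.54°C
Environment:
  600–3700 m, environment: Δz = 3.1 km ⇒ ΔT = -26.35°C; T = -17.25°C
T_parcel − T_env = -14.54 − (-17.25) = +2.71°C

+2.71°C (parcel warmer than environment)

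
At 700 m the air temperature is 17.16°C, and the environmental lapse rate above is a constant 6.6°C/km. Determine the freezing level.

Height above start = (17.16 − 0) / 6.6 = 2.6 km
Altitude = 700 m + 2600 m = 3300 m

3300 m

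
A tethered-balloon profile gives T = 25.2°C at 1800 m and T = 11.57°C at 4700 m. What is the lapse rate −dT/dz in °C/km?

4.7°C/km

Γ = −ΔT/Δz = (25.2 − 11.57) / (4700 − 1800) m
  = 13.63°C / 2.9 km = 4.7°C/km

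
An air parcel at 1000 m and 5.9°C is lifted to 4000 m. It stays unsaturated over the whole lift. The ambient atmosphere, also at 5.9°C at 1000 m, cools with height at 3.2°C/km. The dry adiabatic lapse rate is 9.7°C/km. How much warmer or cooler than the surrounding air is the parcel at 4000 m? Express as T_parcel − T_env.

Parcel:
  1000–4000 m, dry: Δz = 3 km ⇒ ΔT = -29.1°C; T = -23.2°C
Environment:
  1000–4000 m, environment: Δz = 3 km ⇒ ΔT = -9.6°C; T = -3.7°C
T_parcel − T_env = -23.2 − (-3.7) = -19.5°C

-19.5°C (parcel cooler than environment)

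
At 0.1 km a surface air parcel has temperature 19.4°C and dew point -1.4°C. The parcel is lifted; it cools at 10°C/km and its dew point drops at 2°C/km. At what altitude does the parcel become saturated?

2.7 km

T and T_d converge at 10 − 2 = 8°C per km
Height above start = (19.4 − (-1.4)) / 8 = 2.6 km
LCL altitude = 100 m + 2600 m = 2700 m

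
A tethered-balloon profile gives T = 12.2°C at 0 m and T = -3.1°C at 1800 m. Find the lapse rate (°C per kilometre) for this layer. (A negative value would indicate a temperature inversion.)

Γ = −ΔT/Δz = (12.2 − (-3.1)) / (1800 − 0) m
  = 15.3°C / 1.8 km = 8.5°C/km

8.5°C/km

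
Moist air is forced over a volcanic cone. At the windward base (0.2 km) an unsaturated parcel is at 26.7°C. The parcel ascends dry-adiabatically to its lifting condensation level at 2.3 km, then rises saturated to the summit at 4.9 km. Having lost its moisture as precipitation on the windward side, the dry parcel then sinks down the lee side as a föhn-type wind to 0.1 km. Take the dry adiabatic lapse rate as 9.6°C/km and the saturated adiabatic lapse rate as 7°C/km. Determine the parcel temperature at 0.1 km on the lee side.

200 → 2300 m (dry, 9.6°C/km): ΔT = -9.6 × 2.1 = -20.16°C → T = 6.54°C
2300 → 4900 m (saturated, 7°C/km): ΔT = -7 × 2.6 = -18.2°C → T = -11.66°C
4900 → 100 m (dry descent, 9.6°C/km): ΔT = +9.6 × 4.8 = +46.08°C → T = 34.42°C

34.42°C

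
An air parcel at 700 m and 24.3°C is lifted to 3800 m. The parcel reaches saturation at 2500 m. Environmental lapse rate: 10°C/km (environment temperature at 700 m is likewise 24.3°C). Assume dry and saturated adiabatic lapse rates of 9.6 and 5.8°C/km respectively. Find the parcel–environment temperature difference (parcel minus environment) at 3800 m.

+6.18°C (parcel warmer than environment)

Parcel:
  700 → 2500 m (dry, 9.6°C/km): ΔT = -9.6 × 1.8 = -17.28°C → T = 7.02°C
  2500 → 3800 m (saturated, 5.8°C/km): ΔT = -5.8 × 1.3 = -7.54°C → T = -0.52°C
Environment:
  700 → 3800 m (environment, 10°C/km): ΔT = -10 × 3.1 = -31°C → T = -6.7°C
T_parcel − T_env = -0.52 − (-6.7) = +6.18°C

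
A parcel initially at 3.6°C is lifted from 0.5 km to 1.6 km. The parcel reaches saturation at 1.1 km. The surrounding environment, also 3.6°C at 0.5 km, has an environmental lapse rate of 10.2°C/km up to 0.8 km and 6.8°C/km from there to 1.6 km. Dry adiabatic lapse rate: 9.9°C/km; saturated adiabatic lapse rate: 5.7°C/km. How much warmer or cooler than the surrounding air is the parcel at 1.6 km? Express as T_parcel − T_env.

-0.29°C (parcel cooler than environment)

Parcel:
  500 → 1100 m (dry, 9.9°C/km): ΔT = -9.9 × 0.6 = -5.94°C → T = -2.34°C
  1100 → 1600 m (saturated, 5.7°C/km): ΔT = -5.7 × 0.5 = -2.85°C → T = -5.19°C
Environment:
  500 → 800 m (environment, lower layer, 10.2°C/km): ΔT = -10.2 × 0.3 = -3.06°C → T = 0.54°C
  800 → 1600 m (environment, upper layer, 6.8°C/km): ΔT = -6.8 × 0.8 = -5.44°C → T = -4.9°C
T_parcel − T_env = -5.19 − (-4.9) = -0.29°C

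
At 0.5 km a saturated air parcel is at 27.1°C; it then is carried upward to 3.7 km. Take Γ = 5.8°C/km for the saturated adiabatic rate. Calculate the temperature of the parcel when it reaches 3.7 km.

500 → 3700 m (saturated adiabatic, 5.8°C/km): ΔT = -5.8 × 3.2 = -18.56°C → T = 8.54°C

8.54°C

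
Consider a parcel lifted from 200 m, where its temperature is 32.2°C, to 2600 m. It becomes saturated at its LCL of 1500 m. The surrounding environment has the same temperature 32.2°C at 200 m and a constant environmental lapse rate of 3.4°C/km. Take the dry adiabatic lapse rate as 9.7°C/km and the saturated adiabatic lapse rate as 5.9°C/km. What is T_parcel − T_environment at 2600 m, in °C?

-10.94°C (parcel cooler than environment)

Parcel:
  200 → 1500 m (dry, 9.7°C/km): ΔT = -9.7 × 1.3 = -12.61°C → T = 19.59°C
  1500 → 2600 m (saturated, 5.9°C/km): ΔT = -5.9 × 1.1 = -6.49°C → T = 13.1°C
Environment:
  200 → 2600 m (environment, 3.4°C/km): ΔT = -3.4 × 2.4 = -8.16°C → T = 24.04°C
T_parcel − T_env = 13.1 − 24.04 = -10.94°C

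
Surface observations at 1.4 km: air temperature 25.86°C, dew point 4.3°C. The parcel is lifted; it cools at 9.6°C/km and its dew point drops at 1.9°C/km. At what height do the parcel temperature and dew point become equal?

4.2 km

T and T_d converge at 9.6 − 1.9 = 7.7°C per km
Height above start = (25.86 − 4.3) / 7.7 = 2.8 km
LCL altitude = 1400 m + 2800 m = 4200 m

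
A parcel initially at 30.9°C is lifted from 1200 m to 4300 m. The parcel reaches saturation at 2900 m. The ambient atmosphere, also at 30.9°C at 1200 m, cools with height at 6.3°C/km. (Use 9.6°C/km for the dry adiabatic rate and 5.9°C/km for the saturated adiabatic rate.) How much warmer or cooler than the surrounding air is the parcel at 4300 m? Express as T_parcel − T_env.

Parcel:
  Dry to 2900 m: -9.6 × 1.7 km = -16.32°C, so T = 14.58°C.
  Saturated to 4300 m: -5.9 × 1.4 km = -8.26°C, so T = 6.32°C.
Environment:
  Environment to 4300 m: -6.3 × 3.1 km = -19.53°C, so T = 11.37°C.
T_parcel − T_env = 6.32 − 11.37 = -5.05°C

-5.05°C (parcel cooler than environment)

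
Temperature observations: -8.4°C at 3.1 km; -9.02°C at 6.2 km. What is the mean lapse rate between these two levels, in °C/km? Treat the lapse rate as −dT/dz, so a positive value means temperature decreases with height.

Γ = −ΔT/Δz = (-8.4 − (-9.02)) / (6200 − 3100) m
  = 0.62°C / 3.1 km = 0.2°C/km

0.2°C/km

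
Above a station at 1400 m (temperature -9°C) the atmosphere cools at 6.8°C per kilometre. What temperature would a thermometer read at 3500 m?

-23.28°C

From 1400 m to 3500 m (environmental): cools by 6.8 × 2.1 = 14.28°C, giving -23.28°C.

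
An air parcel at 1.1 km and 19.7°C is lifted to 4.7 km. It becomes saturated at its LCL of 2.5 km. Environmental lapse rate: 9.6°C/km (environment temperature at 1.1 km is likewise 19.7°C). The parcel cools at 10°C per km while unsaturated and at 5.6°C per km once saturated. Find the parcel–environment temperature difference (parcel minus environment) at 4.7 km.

+8.24°C (parcel warmer than environment)

Parcel:
  From 1100 m to 2500 m (dry): cools by 10 × 1.4 = 14°C, giving 5.7°C.
  From 2500 m to 4700 m (saturated): cools by 5.6 × 2.2 = 12.32°C, giving -6.62°C.
Environment:
  From 1100 m to 4700 m (environment): cools by 9.6 × 3.6 = 34.56°C, giving -14.86°C.
T_parcel − T_env = -6.62 − (-14.86) = +8.24°C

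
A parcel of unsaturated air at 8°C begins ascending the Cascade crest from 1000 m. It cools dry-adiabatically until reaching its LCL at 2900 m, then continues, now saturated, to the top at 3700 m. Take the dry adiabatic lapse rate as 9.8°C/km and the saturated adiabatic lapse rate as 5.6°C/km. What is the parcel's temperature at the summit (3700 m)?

-15.1°C

1000–2900 m, dry: Δz = 1.9 km ⇒ ΔT = -18.62°C; T = -10.62°C
2900–3700 m, saturated: Δz = 0.8 km ⇒ ΔT = -4.48°C; T = -15.1°C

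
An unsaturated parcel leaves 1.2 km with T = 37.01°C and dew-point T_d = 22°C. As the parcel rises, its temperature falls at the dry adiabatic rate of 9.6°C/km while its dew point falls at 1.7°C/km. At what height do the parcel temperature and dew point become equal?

T and T_d converge at 9.6 − 1.7 = 7.9°C per km
Height above start = (37.01 − 22) / 7.9 = 1.9 km
LCL altitude = 1200 m + 1900 m = 3100 m

3.1 km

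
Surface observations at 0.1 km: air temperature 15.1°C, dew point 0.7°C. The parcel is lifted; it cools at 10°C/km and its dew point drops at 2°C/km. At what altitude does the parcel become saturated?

T and T_d converge at 10 − 2 = 8°C per km
Height above start = (15.1 − 0.7) / 8 = 1.8 km
LCL altitude = 100 m + 1800 m = 1900 m

1.9 km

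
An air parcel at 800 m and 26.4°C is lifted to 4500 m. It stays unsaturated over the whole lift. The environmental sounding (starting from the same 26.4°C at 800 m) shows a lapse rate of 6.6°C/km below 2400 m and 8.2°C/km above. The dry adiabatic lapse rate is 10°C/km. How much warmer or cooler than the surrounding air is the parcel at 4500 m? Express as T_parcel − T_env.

Parcel:
  Dry to 4500 m: -10 × 3.7 km = -37°C, so T = -10.6°C.
Environment:
  Environment, lower layer to 2400 m: -6.6 × 1.6 km = -10.56°C, so T = 15.84°C.
  Environment, upper layer to 4500 m: -8.2 × 2.1 km = -17.22°C, so T = -1.38°C.
T_parcel − T_env = -10.6 − (-1.38) = -9.22°C

-9.22°C (parcel cooler than environment)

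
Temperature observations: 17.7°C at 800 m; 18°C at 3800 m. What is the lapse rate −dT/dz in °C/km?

-0.1°C/km

Γ = −ΔT/Δz = (17.7 − 18) / (3800 − 800) m
  = -0.3°C / 3 km = -0.1°C/km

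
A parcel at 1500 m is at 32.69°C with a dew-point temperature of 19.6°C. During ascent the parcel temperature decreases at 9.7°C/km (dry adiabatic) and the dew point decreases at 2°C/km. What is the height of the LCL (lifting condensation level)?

3200 m

T and T_d converge at 9.7 − 2 = 7.7°C per km
Height above start = (32.69 − 19.6) / 7.7 = 1.7 km
LCL altitude = 1500 m + 1700 m = 3200 m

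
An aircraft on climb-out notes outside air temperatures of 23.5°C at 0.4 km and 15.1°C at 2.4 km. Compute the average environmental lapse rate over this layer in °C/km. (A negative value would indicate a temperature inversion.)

4.2°C/km

Γ = −ΔT/Δz = (23.5 − 15.1) / (2400 − 400) m
  = 8.4°C / 2 km = 4.2°C/km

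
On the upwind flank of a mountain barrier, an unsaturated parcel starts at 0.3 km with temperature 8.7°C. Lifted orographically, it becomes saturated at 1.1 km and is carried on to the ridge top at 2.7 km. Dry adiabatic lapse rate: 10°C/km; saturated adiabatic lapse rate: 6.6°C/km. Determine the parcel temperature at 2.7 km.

-9.86°C

From 300 m to 1100 m (dry): cools by 10 × 0.8 = 8°C, giving 0.7°C.
From 1100 m to 2700 m (saturated): cools by 6.6 × 1.6 = 10.56°C, giving -9.86°C.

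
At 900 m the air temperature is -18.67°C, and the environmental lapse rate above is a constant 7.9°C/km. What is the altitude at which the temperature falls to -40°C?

3600 m

Height above start = (-18.67 − (-40)) / 7.9 = 2.7 km
Altitude = 900 m + 2700 m = 3600 m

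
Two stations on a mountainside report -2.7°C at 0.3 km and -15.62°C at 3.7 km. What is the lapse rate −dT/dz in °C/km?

Γ = −ΔT/Δz = (-2.7 − (-15.62)) / (3700 − 300) m
  = 12.92°C / 3.4 km = 3.8°C/km

3.8°C/km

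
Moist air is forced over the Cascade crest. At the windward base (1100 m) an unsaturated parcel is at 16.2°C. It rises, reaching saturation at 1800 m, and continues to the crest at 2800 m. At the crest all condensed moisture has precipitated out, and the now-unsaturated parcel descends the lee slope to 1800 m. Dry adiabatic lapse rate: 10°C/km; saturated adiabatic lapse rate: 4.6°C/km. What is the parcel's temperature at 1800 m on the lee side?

1100–1800 m, dry: Δz = 0.7 km ⇒ ΔT = -7°C; T = 9.2°C
1800–2800 m, saturated: Δz = 1 km ⇒ ΔT = -4.6°C; T = 4.6°C
2800–1800 m, dry descent: Δz = 1 km ⇒ ΔT = +10°C; T = 14.6°C

14.6°C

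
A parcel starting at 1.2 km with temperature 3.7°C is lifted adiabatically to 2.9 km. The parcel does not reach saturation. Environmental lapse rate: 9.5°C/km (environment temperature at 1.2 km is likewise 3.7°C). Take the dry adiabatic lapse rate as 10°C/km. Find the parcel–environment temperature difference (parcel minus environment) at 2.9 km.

Parcel:
  Dry to 2900 m: -10 × 1.7 km = -17°C, so T = -13.3°C.
Environment:
  Environment to 2900 m: -9.5 × 1.7 km = -16.15°C, so T = -12.45°C.
T_parcel − T_env = -13.3 − (-12.45) = -0.85°C

-0.85°C (parcel cooler than environment)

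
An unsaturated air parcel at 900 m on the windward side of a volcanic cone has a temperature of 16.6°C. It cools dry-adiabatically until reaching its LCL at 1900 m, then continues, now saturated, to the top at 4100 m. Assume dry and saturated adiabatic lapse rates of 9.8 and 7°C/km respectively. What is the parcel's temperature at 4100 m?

900 → 1900 m (dry, 9.8°C/km): ΔT = -9.8 × 1 = -9.8°C → T = 6.8°C
1900 → 4100 m (saturated, 7°C/km): ΔT = -7 × 2.2 = -15.4°C → T = -8.6°C

-8.6°C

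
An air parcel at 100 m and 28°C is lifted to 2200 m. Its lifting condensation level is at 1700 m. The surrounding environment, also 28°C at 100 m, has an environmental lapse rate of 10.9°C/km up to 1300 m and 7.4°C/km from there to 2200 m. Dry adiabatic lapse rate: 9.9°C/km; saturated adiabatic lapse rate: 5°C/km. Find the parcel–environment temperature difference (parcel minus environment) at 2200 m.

+1.4°C (parcel warmer than environment)

Parcel:
  From 100 m to 1700 m (dry): cools by 9.9 × 1.6 = 15.84°C, giving 12.16°C.
  From 1700 m to 2200 m (saturated): cools by 5 × 0.5 = 2.5°C, giving 9.66°C.
Environment:
  From 100 m to 1300 m (environment, lower layer): cools by 10.9 × 1.2 = 13.08°C, giving 14.92°C.
  From 1300 m to 2200 m (environment, upper layer): cools by 7.4 × 0.9 = 6.66°C, giving 8.26°C.
T_parcel − T_env = 9.66 − 8.26 = +1.4°C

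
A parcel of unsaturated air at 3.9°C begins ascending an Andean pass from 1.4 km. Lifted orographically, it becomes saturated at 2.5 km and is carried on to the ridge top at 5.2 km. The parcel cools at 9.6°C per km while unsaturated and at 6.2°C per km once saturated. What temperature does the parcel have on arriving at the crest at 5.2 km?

-23.4°C

From 1400 m to 2500 m (dry): cools by 9.6 × 1.1 = 10.56°C, giving -6.66°C.
From 2500 m to 5200 m (saturated): cools by 6.2 × 2.7 = 16.74°C, giving -23.4°C.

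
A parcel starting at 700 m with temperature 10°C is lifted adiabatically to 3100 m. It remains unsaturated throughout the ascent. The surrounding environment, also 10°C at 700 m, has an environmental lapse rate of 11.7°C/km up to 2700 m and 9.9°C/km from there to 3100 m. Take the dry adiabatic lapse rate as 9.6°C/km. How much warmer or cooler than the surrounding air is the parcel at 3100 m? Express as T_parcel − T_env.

+4.32°C (parcel warmer than environment)

Parcel:
  Dry to 3100 m: -9.6 × 2.4 km = -23.04°C, so T = -13.04°C.
Environment:
  Environment, lower layer to 2700 m: -11.7 × 2 km = -23.4°C, so T = -13.4°C.
  Environment, upper layer to 3100 m: -9.9 × 0.4 km = -3.96°C, so T = -17.36°C.
T_parcel − T_env = -13.04 − (-17.36) = +4.32°C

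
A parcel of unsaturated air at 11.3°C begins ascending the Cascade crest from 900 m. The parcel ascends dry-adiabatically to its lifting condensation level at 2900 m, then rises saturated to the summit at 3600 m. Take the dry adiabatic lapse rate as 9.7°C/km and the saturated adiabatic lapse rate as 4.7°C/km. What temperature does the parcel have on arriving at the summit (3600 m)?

-11.39°C

From 900 m to 2900 m (dry): cools by 9.7 × 2 = 19.4°C, giving -8.1°C.
From 2900 m to 3600 m (saturated): cools by 4.7 × 0.7 = 3.29°C, giving -11.39°C.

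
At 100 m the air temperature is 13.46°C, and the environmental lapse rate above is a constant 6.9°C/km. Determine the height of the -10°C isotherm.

Height above start = (13.46 − (-10)) / 6.9 = 3.4 km
Altitude = 100 m + 3400 m = 3500 m

3500 m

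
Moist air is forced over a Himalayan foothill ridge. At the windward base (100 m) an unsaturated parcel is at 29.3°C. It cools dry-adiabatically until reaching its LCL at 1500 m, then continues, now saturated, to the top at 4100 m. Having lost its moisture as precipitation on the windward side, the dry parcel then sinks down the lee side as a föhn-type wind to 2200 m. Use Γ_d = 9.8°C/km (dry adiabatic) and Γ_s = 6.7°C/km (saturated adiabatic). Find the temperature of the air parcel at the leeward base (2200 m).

Dry to 1500 m: -9.8 × 1.4 km = -13.72°C, so T = 15.58°C.
Saturated to 4100 m: -6.7 × 2.6 km = -17.42°C, so T = -1.84°C.
Dry descent to 2200 m: +9.8 × 1.9 km = +18.62°C, so T = 16.78°C.

16.78°C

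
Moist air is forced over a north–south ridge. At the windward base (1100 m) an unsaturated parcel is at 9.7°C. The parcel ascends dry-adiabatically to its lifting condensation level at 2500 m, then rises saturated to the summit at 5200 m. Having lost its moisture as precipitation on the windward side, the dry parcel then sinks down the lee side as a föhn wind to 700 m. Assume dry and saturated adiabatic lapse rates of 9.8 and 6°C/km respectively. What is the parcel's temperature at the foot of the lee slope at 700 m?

23.88°C

Dry to 2500 m: -9.8 × 1.4 km = -13.72°C, so T = -4.02°C.
Saturated to 5200 m: -6 × 2.7 km = -16.2°C, so T = -20.22°C.
Dry descent to 700 m: +9.8 × 4.5 km = +44.1°C, so T = 23.88°C.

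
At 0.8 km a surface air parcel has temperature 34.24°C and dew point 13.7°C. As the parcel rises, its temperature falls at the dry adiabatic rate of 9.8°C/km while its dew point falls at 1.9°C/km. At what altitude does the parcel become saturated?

3.4 km

T and T_d converge at 9.8 − 1.9 = 7.9°C per km
Height above start = (34.24 − 13.7) / 7.9 = 2.6 km
LCL altitude = 800 m + 2600 m = 3400 m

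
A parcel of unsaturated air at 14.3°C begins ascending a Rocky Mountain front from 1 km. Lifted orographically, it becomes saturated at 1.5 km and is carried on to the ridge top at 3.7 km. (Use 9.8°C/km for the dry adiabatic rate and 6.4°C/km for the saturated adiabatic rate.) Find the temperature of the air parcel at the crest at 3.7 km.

-4.68°C

From 1000 m to 1500 m (dry): cools by 9.8 × 0.5 = 4.9°C, giving 9.4°C.
From 1500 m to 3700 m (saturated): cools by 6.4 × 2.2 = 14.08°C, giving -4.68°C.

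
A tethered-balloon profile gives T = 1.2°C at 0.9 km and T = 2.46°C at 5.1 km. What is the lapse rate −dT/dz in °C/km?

-0.3°C/km

Γ = −ΔT/Δz = (1.2 − 2.46) / (5100 − 900) m
  = -1.26°C / 4.2 km = -0.3°C/km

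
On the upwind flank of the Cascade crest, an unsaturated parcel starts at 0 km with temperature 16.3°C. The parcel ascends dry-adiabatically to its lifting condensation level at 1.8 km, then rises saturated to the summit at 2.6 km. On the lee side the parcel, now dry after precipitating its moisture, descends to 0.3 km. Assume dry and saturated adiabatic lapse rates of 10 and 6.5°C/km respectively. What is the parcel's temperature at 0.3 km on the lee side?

16.1°C

Dry to 1800 m: -10 × 1.8 km = -18°C, so T = -1.7°C.
Saturated to 2600 m: -6.5 × 0.8 km = -5.2°C, so T = -6.9°C.
Dry descent to 300 m: +10 × 2.3 km = +23°C, so T = 16.1°C.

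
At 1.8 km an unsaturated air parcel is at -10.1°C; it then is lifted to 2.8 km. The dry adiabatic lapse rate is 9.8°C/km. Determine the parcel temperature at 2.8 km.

-19.9°C

1800–2800 m, dry adiabatic: Δz = 1 km ⇒ ΔT = -9.8°C; T = -19.9°C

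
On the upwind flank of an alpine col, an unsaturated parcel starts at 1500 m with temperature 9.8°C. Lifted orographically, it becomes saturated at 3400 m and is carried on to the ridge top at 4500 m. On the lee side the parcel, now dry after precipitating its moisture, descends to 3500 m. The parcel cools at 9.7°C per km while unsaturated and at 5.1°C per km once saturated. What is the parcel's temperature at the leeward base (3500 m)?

From 1500 m to 3400 m (dry): cools by 9.7 × 1.9 = 18.43°C, giving -8.63°C.
From 3400 m to 4500 m (saturated): cools by 5.1 × 1.1 = 5.61°C, giving -14.24°C.
From 4500 m to 3500 m (dry descent): warms by 9.7 × 1 = 9.7°C, giving -4.54°C.

-4.54°C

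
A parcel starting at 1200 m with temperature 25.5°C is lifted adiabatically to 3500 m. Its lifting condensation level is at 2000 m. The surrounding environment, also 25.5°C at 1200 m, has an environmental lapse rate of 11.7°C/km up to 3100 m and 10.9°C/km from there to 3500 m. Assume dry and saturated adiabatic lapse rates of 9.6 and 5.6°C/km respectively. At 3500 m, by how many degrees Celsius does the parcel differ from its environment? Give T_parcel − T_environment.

Parcel:
  1200–2000 m, dry: Δz = 0.8 km ⇒ ΔT = -7.68°C; T = 17.82°C
  2000–3500 m, saturated: Δz = 1.5 km ⇒ ΔT = -8.4°C; T = 9.42°C
Environment:
  1200–3100 m, environment, lower layer: Δz = 1.9 km ⇒ ΔT = -22.23°C; T = 3.27°C
  3100–3500 m, environment, upper layer: Δz = 0.4 km ⇒ ΔT = -4.36°C; T = -1.09°C
T_parcel − T_env = 9.42 − (-1.09) = +10.51°C

+10.51°C (parcel warmer than environment)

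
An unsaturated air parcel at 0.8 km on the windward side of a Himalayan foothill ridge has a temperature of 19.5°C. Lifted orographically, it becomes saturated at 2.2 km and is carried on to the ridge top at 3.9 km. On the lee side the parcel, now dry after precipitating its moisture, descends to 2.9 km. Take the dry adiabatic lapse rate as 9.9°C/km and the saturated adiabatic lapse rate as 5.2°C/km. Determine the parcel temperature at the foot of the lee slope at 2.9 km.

Dry to 2200 m: -9.9 × 1.4 km = -13.86°C, so T = 5.64°C.
Saturated to 3900 m: -5.2 × 1.7 km = -8.84°C, so T = -3.2°C.
Dry descent to 2900 m: +9.9 × 1 km = +9.9°C, so T = 6.7°C.

6.7°C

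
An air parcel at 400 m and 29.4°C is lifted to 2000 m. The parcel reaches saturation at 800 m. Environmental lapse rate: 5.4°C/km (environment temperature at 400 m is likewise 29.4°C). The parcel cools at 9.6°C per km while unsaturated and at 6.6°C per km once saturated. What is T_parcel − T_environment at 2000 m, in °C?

-3.12°C (parcel cooler than environment)

Parcel:
  Dry to 800 m: -9.6 × 0.4 km = -3.84°C, so T = 25.56°C.
  Saturated to 2000 m: -6.6 × 1.2 km = -7.92°C, so T = 17.64°C.
Environment:
  Environment to 2000 m: -5.4 × 1.6 km = -8.64°C, so T = 20.76°C.
T_parcel − T_env = 17.64 − 20.76 = -3.12°C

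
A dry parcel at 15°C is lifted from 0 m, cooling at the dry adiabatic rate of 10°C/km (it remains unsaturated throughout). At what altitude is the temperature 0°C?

Height above start = (15 − 0) / 10 = 1.5 km
Altitude = 0 m + 1500 m = 1500 m

1500 m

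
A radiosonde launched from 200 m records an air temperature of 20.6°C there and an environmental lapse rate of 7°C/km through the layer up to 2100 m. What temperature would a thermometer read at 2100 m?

7.3°C

200 → 2100 m (environmental, 7°C/km): ΔT = -7 × 1.9 = -13.3°C → T = 7.3°C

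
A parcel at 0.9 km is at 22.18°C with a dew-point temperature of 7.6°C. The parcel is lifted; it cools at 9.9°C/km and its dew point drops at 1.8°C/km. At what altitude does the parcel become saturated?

T and T_d converge at 9.9 − 1.8 = 8.1°C per km
Height above start = (22.18 − 7.6) / 8.1 = 1.8 km
LCL altitude = 900 m + 1800 m = 2700 m

2.7 km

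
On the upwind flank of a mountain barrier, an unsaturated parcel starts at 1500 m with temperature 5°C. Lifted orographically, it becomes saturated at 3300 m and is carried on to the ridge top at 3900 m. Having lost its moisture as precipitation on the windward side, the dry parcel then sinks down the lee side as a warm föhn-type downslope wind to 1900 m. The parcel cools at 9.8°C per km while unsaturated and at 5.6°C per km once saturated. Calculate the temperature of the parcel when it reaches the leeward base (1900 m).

1500 → 3300 m (dry, 9.8°C/km): ΔT = -9.8 × 1.8 = -17.64°C → T = -12.64°C
3300 → 3900 m (saturated, 5.6°C/km): ΔT = -5.6 × 0.6 = -3.36°C → T = -16°C
3900 → 1900 m (dry descent, 9.8°C/km): ΔT = +9.8 × 2 = +19.6°C → T = 3.6°C

3.6°C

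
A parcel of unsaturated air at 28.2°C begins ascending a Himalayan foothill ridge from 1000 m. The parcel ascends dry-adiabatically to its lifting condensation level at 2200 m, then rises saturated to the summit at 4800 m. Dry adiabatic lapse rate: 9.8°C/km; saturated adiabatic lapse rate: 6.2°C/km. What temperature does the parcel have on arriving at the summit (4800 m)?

Dry to 2200 m: -9.8 × 1.2 km = -11.76°C, so T = 16.44°C.
Saturated to 4800 m: -6.2 × 2.6 km = -16.12°C, so T = 0.32°C.

0.32°C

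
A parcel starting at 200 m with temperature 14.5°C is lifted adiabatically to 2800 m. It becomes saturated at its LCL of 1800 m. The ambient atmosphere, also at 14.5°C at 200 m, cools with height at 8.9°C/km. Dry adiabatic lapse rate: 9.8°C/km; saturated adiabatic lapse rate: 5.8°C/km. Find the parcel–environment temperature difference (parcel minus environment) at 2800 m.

+1.66°C (parcel warmer than environment)

Parcel:
  200 → 1800 m (dry, 9.8°C/km): ΔT = -9.8 × 1.6 = -15.68°C → T = -1.18°C
  1800 → 2800 m (saturated, 5.8°C/km): ΔT = -5.8 × 1 = -5.8°C → T = -6.98°C
Environment:
  200 → 2800 m (environment, 8.9°C/km): ΔT = -8.9 × 2.6 = -23.14°C → T = -8.64°C
T_parcel − T_env = -6.98 − (-8.64) = +1.66°C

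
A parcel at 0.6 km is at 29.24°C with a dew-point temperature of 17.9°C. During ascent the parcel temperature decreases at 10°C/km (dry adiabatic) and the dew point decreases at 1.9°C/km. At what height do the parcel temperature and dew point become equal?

2 km

T and T_d converge at 10 − 1.9 = 8.1°C per km
Height above start = (29.24 − 17.9) / 8.1 = 1.4 km
LCL altitude = 600 m + 1400 m = 2000 m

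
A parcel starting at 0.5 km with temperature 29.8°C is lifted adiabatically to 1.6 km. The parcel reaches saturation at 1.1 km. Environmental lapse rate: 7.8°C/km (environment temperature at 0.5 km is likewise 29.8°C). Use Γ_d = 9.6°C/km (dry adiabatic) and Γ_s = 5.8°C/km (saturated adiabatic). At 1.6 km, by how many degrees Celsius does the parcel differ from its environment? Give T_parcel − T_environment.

Parcel:
  From 500 m to 1100 m (dry): cools by 9.6 × 0.6 = 5.76°C, giving 24.04°C.
  From 1100 m to 1600 m (saturated): cools by 5.8 × 0.5 = 2.9°C, giving 21.14°C.
Environment:
  From 500 m to 1600 m (environment): cools by 7.8 × 1.1 = 8.58°C, giving 21.22°C.
T_parcel − T_env = 21.14 − 21.22 = -0.08°C

-0.08°C (parcel cooler than environment)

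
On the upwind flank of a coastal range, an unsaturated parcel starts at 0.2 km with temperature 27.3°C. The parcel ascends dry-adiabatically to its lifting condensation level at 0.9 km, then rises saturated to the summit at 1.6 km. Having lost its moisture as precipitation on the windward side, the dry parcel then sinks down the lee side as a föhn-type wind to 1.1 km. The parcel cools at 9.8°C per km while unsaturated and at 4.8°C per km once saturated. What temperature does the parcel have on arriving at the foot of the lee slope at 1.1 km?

Dry to 900 m: -9.8 × 0.7 km = -6.86°C, so T = 20.44°C.
Saturated to 1600 m: -4.8 × 0.7 km = -3.36°C, so T = 17.08°C.
Dry descent to 1100 m: +9.8 × 0.5 km = +4.9°C, so T = 21.98°C.

21.98°C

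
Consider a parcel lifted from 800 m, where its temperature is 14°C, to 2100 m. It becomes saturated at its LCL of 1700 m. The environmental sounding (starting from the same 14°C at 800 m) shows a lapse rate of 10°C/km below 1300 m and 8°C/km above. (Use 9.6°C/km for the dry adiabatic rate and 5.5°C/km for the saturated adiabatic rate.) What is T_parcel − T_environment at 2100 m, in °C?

Parcel:
  800 → 1700 m (dry, 9.6°C/km): ΔT = -9.6 × 0.9 = -8.64°C → T = 5.36°C
  1700 → 2100 m (saturated, 5.5°C/km): ΔT = -5.5 × 0.4 = -2.2°C → T = 3.16°C
Environment:
  800 → 1300 m (environment, lower layer, 10°C/km): ΔT = -10 × 0.5 = -5°C → T = 9°C
  1300 → 2100 m (environment, upper layer, 8°C/km): ΔT = -8 × 0.8 = -6.4°C → T = 2.6°C
T_parcel − T_env = 3.16 − 2.6 = +0.56°C

+0.56°C (parcel warmer than environment)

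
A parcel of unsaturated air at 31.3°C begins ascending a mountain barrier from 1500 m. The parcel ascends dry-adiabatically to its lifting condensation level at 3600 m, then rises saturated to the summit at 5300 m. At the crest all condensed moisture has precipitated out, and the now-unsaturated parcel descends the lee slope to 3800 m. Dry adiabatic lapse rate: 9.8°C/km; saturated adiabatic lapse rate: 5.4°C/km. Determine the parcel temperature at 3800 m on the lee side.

1500 → 3600 m (dry, 9.8°C/km): ΔT = -9.8 × 2.1 = -20.58°C → T = 10.72°C
3600 → 5300 m (saturated, 5.4°C/km): ΔT = -5.4 × 1.7 = -9.18°C → T = 1.54°C
5300 → 3800 m (dry descent, 9.8°C/km): ΔT = +9.8 × 1.5 = +14.7°C → T = 16.24°C

16.24°C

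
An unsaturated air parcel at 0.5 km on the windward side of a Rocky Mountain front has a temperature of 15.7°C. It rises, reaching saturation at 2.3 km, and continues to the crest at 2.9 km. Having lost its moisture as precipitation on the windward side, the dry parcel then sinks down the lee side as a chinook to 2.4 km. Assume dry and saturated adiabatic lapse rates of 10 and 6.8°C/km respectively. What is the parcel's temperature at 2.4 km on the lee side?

500 → 2300 m (dry, 10°C/km): ΔT = -10 × 1.8 = -18°C → T = -2.3°C
2300 → 2900 m (saturated, 6.8°C/km): ΔT = -6.8 × 0.6 = -4.08°C → T = -6.38°C
2900 → 2400 m (dry descent, 10°C/km): ΔT = +10 × 0.5 = +5°C → T = -1.38°C

-1.38°C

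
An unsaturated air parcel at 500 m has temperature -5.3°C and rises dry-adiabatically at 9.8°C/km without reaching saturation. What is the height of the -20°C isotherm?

Height above start = (-5.3 − (-20)) / 9.8 = 1.5 km
Altitude = 500 m + 1500 m = 2000 m

2000 m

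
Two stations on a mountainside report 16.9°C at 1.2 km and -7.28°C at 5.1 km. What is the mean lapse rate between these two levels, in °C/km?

6.2°C/km

Γ = −ΔT/Δz = (16.9 − (-7.28)) / (5100 − 1200) m
  = 24.18°C / 3.9 km = 6.2°C/km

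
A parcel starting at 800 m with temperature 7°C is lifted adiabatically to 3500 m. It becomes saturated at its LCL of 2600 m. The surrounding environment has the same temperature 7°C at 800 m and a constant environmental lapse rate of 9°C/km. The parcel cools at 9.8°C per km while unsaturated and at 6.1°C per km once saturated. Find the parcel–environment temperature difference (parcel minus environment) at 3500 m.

Parcel:
  800 → 2600 m (dry, 9.8°C/km): ΔT = -9.8 × 1.8 = -17.64°C → T = -10.64°C
  2600 → 3500 m (saturated, 6.1°C/km): ΔT = -6.1 × 0.9 = -5.49°C → T = -16.13°C
Environment:
  800 → 3500 m (environment, 9°C/km): ΔT = -9 × 2.7 = -24.3°C → T = -17.3°C
T_parcel − T_env = -16.13 − (-17.3) = +1.17°C

+1.17°C (parcel warmer than environment)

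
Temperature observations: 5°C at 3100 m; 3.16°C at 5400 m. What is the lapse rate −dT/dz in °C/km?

0.8°C/km

Γ = −ΔT/Δz = (5 − 3.16) / (5400 − 3100) m
  = 1.84°C / 2.3 km = 0.8°C/km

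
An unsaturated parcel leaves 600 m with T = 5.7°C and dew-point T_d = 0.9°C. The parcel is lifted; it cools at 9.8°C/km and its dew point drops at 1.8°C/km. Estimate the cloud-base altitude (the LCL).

T and T_d converge at 9.8 − 1.8 = 8°C per km
Height above start = (5.7 − 0.9) / 8 = 0.6 km
LCL altitude = 600 m + 600 m = 1200 m

1200 m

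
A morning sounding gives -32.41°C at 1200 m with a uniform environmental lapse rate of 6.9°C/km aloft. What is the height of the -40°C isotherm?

Height above start = (-32.41 − (-40)) / 6.9 = 1.1 km
Altitude = 1200 m + 1100 m = 2300 m

2300 m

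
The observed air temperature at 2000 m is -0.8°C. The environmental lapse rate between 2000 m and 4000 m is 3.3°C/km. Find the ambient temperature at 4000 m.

-7.4°C

2000 → 4000 m (environmental, 3.3°C/km): ΔT = -3.3 × 2 = -6.6°C → T = -7.4°C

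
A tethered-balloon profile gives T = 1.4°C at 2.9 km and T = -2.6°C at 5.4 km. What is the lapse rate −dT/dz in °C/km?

1.6°C/km

Γ = −ΔT/Δz = (1.4 − (-2.6)) / (5400 − 2900) m
  = 4°C / 2.5 km = 1.6°C/km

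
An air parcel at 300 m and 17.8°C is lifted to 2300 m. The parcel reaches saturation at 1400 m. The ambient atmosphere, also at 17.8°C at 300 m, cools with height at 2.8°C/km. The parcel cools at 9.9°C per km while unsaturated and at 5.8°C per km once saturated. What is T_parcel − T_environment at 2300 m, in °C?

Parcel:
  Dry to 1400 m: -9.9 × 1.1 km = -10.89°C, so T = 6.91°C.
  Saturated to 2300 m: -5.8 × 0.9 km = -5.22°C, so T = 1.69°C.
Environment:
  Environment to 2300 m: -2.8 × 2 km = -5.6°C, so T = 12.2°C.
T_parcel − T_env = 1.69 − 12.2 = -10.51°C

-10.51°C (parcel cooler than environment)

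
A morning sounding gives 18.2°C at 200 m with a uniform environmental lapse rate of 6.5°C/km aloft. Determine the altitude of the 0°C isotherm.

3000 m

Height above start = (18.2 − 0) / 6.5 = 2.8 km
Altitude = 200 m + 2800 m = 3000 m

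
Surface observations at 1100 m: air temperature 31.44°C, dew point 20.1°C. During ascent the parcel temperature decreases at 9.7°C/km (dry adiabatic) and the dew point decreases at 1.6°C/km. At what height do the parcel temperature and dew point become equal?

2500 m

T and T_d converge at 9.7 − 1.6 = 8.1°C per km
Height above start = (31.44 − 20.1) / 8.1 = 1.4 km
LCL altitude = 1100 m + 1400 m = 2500 m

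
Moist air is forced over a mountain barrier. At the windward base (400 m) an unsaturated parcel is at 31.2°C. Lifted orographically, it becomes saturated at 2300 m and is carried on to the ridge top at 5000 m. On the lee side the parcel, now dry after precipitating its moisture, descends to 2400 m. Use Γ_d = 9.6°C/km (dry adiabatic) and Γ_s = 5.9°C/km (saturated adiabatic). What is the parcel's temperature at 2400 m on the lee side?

21.99°C

400–2300 m, dry: Δz = 1.9 km ⇒ ΔT = -18.24°C; T = 12.96°C
2300–5000 m, saturated: Δz = 2.7 km ⇒ ΔT = -15.93°C; T = -2.97°C
5000–2400 m, dry descent: Δz = 2.6 km ⇒ ΔT = +24.96°C; T = 21.99°C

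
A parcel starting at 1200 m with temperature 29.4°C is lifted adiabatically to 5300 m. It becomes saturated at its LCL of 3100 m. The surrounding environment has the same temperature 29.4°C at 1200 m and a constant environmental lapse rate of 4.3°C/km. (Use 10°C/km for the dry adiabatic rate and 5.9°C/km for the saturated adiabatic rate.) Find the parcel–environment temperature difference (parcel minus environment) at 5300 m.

-14.35°C (parcel cooler than environment)

Parcel:
  From 1200 m to 3100 m (dry): cools by 10 × 1.9 = 19°C, giving 10.4°C.
  From 3100 m to 5300 m (saturated): cools by 5.9 × 2.2 = 12.98°C, giving -2.58°C.
Environment:
  From 1200 m to 5300 m (environment): cools by 4.3 × 4.1 = 17.63°C, giving 11.77°C.
T_parcel − T_env = -2.58 − 11.77 = -14.35°C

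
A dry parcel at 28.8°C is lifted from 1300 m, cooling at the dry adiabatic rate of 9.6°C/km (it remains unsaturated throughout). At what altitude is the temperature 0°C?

Height above start = (28.8 − 0) / 9.6 = 3 km
Altitude = 1300 m + 3000 m = 4300 m

4300 m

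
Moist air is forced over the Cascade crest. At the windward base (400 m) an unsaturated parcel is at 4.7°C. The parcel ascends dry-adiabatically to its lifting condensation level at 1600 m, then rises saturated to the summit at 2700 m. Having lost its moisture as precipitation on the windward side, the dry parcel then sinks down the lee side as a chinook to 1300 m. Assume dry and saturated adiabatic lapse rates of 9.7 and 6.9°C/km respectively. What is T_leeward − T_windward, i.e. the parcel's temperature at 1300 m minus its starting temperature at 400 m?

-5.65°C

400–1600 m, dry: Δz = 1.2 km ⇒ ΔT = -11.64°C; T = -6.94°C
1600–2700 m, saturated: Δz = 1.1 km ⇒ ΔT = -7.59°C; T = -14.53°C
2700–1300 m, dry descent: Δz = 1.4 km ⇒ ΔT = +13.58°C; T = -0.95°C
Net change vs windward start: -0.95 − 4.7 = -5.65°C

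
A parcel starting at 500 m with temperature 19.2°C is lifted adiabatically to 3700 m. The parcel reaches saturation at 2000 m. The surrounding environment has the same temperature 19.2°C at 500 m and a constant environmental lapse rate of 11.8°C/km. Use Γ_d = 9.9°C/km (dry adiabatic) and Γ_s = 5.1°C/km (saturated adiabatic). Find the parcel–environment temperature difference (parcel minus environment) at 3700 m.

+14.24°C (parcel warmer than environment)

Parcel:
  500 → 2000 m (dry, 9.9°C/km): ΔT = -9.9 × 1.5 = -14.85°C → T = 4.35°C
  2000 → 3700 m (saturated, 5.1°C/km): ΔT = -5.1 × 1.7 = -8.67°C → T = -4.32°C
Environment:
  500 → 3700 m (environment, 11.8°C/km): ΔT = -11.8 × 3.2 = -37.76°C → T = -18.56°C
T_parcel − T_env = -4.32 − (-18.56) = +14.24°C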